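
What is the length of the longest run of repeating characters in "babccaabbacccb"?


Input: "babccaabbacccb"
Scanning for longest run:
  Position 1 ('a'): new char, reset run to 1
  Position 2 ('b'): new char, reset run to 1
  Position 3 ('c'): new char, reset run to 1
  Position 4 ('c'): continues run of 'c', length=2
  Position 5 ('a'): new char, reset run to 1
  Position 6 ('a'): continues run of 'a', length=2
  Position 7 ('b'): new char, reset run to 1
  Position 8 ('b'): continues run of 'b', length=2
  Position 9 ('a'): new char, reset run to 1
  Position 10 ('c'): new char, reset run to 1
  Position 11 ('c'): continues run of 'c', length=2
  Position 12 ('c'): continues run of 'c', length=3
  Position 13 ('b'): new char, reset run to 1
Longest run: 'c' with length 3

3


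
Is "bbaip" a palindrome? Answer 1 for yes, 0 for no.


Input: bbaip
Reversed: piabb
  Compare pos 0 ('b') with pos 4 ('p'): MISMATCH
  Compare pos 1 ('b') with pos 3 ('i'): MISMATCH
Result: not a palindrome

0


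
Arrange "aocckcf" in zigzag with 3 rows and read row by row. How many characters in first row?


Zigzag "aocckcf" into 3 rows:
Placing characters:
  'a' => row 0
  'o' => row 1
  'c' => row 2
  'c' => row 1
  'k' => row 0
  'c' => row 1
  'f' => row 2
Rows:
  Row 0: "ak"
  Row 1: "occ"
  Row 2: "cf"
First row length: 2

2


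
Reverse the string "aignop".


Input: aignop
Reading characters right to left:
  Position 5: 'p'
  Position 4: 'o'
  Position 3: 'n'
  Position 2: 'g'
  Position 1: 'i'
  Position 0: 'a'
Reversed: pongia

pongia


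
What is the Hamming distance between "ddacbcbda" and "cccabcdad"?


Comparing "ddacbcbda" and "cccabcdad" position by position:
  Position 0: 'd' vs 'c' => differ
  Position 1: 'd' vs 'c' => differ
  Position 2: 'a' vs 'c' => differ
  Position 3: 'c' vs 'a' => differ
  Position 4: 'b' vs 'b' => same
  Position 5: 'c' vs 'c' => same
  Position 6: 'b' vs 'd' => differ
  Position 7: 'd' vs 'a' => differ
  Position 8: 'a' vs 'd' => differ
Total differences (Hamming distance): 7

7


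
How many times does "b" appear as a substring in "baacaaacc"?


Searching for "b" in "baacaaacc"
Scanning each position:
  Position 0: "b" => MATCH
  Position 1: "a" => no
  Position 2: "a" => no
  Position 3: "c" => no
  Position 4: "a" => no
  Position 5: "a" => no
  Position 6: "a" => no
  Position 7: "c" => no
  Position 8: "c" => no
Total occurrences: 1

1


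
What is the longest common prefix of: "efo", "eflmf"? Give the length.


Words: efo, eflmf
  Position 0: all 'e' => match
  Position 1: all 'f' => match
  Position 2: ('o', 'l') => mismatch, stop
LCP = "ef" (length 2)

2


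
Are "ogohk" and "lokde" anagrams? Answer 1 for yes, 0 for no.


Strings: "ogohk", "lokde"
Sorted first:  ghkoo
Sorted second: deklo
Differ at position 0: 'g' vs 'd' => not anagrams

0


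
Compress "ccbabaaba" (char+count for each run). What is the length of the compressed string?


Input: ccbabaaba
Runs:
  'c' x 2 => "c2"
  'b' x 1 => "b1"
  'a' x 1 => "a1"
  'b' x 1 => "b1"
  'a' x 2 => "a2"
  'b' x 1 => "b1"
  'a' x 1 => "a1"
Compressed: "c2b1a1b1a2b1a1"
Compressed length: 14

14


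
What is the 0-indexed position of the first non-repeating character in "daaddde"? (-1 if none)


Input: daaddde
Character frequencies:
  'a': 2
  'd': 4
  'e': 1
Scanning left to right for freq == 1:
  Position 0 ('d'): freq=4, skip
  Position 1 ('a'): freq=2, skip
  Position 2 ('a'): freq=2, skip
  Position 3 ('d'): freq=4, skip
  Position 4 ('d'): freq=4, skip
  Position 5 ('d'): freq=4, skip
  Position 6 ('e'): unique! => answer = 6

6


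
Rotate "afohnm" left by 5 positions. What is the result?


Input: "afohnm", rotate left by 5
First 5 characters: "afohn"
Remaining characters: "m"
Concatenate remaining + first: "m" + "afohn" = "mafohn"

mafohn


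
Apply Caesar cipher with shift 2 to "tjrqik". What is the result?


Caesar cipher: shift "tjrqik" by 2
  't' (pos 19) + 2 = pos 21 = 'v'
  'j' (pos 9) + 2 = pos 11 = 'l'
  'r' (pos 17) + 2 = pos 19 = 't'
  'q' (pos 16) + 2 = pos 18 = 's'
  'i' (pos 8) + 2 = pos 10 = 'k'
  'k' (pos 10) + 2 = pos 12 = 'm'
Result: vltskm

vltskm


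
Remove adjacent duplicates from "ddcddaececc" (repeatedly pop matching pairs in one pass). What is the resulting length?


Input: ddcddaececc
Stack-based adjacent duplicate removal:
  Read 'd': push. Stack: d
  Read 'd': matches stack top 'd' => pop. Stack: (empty)
  Read 'c': push. Stack: c
  Read 'd': push. Stack: cd
  Read 'd': matches stack top 'd' => pop. Stack: c
  Read 'a': push. Stack: ca
  Read 'e': push. Stack: cae
  Read 'c': push. Stack: caec
  Read 'e': push. Stack: caece
  Read 'c': push. Stack: caecec
  Read 'c': matches stack top 'c' => pop. Stack: caece
Final stack: "caece" (length 5)

5


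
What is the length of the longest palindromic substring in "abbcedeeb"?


Input: "abbcedeeb"
Checking substrings for palindromes:
  [4:7] "ede" (len 3) => palindrome
  [1:3] "bb" (len 2) => palindrome
  [6:8] "ee" (len 2) => palindrome
Longest palindromic substring: "ede" with length 3

3


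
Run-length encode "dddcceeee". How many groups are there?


Input: dddcceeee
Scanning for consecutive runs:
  Group 1: 'd' x 3 (positions 0-2)
  Group 2: 'c' x 2 (positions 3-4)
  Group 3: 'e' x 4 (positions 5-8)
Total groups: 3

3


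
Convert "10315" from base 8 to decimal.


Input: "10315" in base 8
Positional expansion:
  Digit '1' (value 1) x 8^4 = 4096
  Digit '0' (value 0) x 8^3 = 0
  Digit '3' (value 3) x 8^2 = 192
  Digit '1' (value 1) x 8^1 = 8
  Digit '5' (value 5) x 8^0 = 5
Sum = 4301

4301


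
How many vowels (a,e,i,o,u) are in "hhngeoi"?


Input: hhngeoi
Checking each character:
  'h' at position 0: consonant
  'h' at position 1: consonant
  'n' at position 2: consonant
  'g' at position 3: consonant
  'e' at position 4: vowel (running total: 1)
  'o' at position 5: vowel (running total: 2)
  'i' at position 6: vowel (running total: 3)
Total vowels: 3

3


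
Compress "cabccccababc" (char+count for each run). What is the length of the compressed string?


Input: cabccccababc
Runs:
  'c' x 1 => "c1"
  'a' x 1 => "a1"
  'b' x 1 => "b1"
  'c' x 4 => "c4"
  'a' x 1 => "a1"
  'b' x 1 => "b1"
  'a' x 1 => "a1"
  'b' x 1 => "b1"
  'c' x 1 => "c1"
Compressed: "c1a1b1c4a1b1a1b1c1"
Compressed length: 18

18


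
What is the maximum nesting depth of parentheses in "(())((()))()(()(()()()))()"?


Input: "(())((()))()(()(()()()))()"
Tracking depth:
  Position 0 '(': depth becomes 1
  Position 1 '(': depth becomes 2
  Position 2 ')': depth becomes 1
  Position 3 ')': depth becomes 0
  Position 4 '(': depth becomes 1
  Position 5 '(': depth becomes 2
  Position 6 '(': depth becomes 3
  Position 7 ')': depth becomes 2
  Position 8 ')': depth becomes 1
  Position 9 ')': depth becomes 0
  Position 10 '(': depth becomes 1
  Position 11 ')': depth becomes 0
  Position 12 '(': depth becomes 1
  Position 13 '(': depth becomes 2
  Position 14 ')': depth becomes 1
  Position 15 '(': depth becomes 2
  Position 16 '(': depth becomes 3
  Position 17 ')': depth becomes 2
  Position 18 '(': depth becomes 3
  Position 19 ')': depth becomes 2
  Position 20 '(': depth becomes 3
  Position 21 ')': depth becomes 2
  Position 22 ')': depth becomes 1
  Position 23 ')': depth becomes 0
  Position 24 '(': depth becomes 1
  Position 25 ')': depth becomes 0
Maximum depth reached: 3

3


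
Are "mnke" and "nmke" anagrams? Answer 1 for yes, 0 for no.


Strings: "mnke", "nmke"
Sorted first:  ekmn
Sorted second: ekmn
Sorted forms match => anagrams

1


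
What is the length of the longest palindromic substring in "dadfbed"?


Input: "dadfbed"
Checking substrings for palindromes:
  [0:3] "dad" (len 3) => palindrome
Longest palindromic substring: "dad" with length 3

3


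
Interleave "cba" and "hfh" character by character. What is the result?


Interleaving "cba" and "hfh":
  Position 0: 'c' from first, 'h' from second => "ch"
  Position 1: 'b' from first, 'f' from second => "bf"
  Position 2: 'a' from first, 'h' from second => "ah"
Result: chbfah

chbfah


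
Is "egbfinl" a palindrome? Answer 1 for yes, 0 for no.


Input: egbfinl
Reversed: lnifbge
  Compare pos 0 ('e') with pos 6 ('l'): MISMATCH
  Compare pos 1 ('g') with pos 5 ('n'): MISMATCH
  Compare pos 2 ('b') with pos 4 ('i'): MISMATCH
Result: not a palindrome

0


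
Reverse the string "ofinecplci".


Input: ofinecplci
Reading characters right to left:
  Position 9: 'i'
  Position 8: 'c'
  Position 7: 'l'
  Position 6: 'p'
  Position 5: 'c'
  Position 4: 'e'
  Position 3: 'n'
  Position 2: 'i'
  Position 1: 'f'
  Position 0: 'o'
Reversed: iclpcenifo

iclpcenifo


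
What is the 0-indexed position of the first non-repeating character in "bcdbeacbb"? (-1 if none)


Input: bcdbeacbb
Character frequencies:
  'a': 1
  'b': 4
  'c': 2
  'd': 1
  'e': 1
Scanning left to right for freq == 1:
  Position 0 ('b'): freq=4, skip
  Position 1 ('c'): freq=2, skip
  Position 2 ('d'): unique! => answer = 2

2


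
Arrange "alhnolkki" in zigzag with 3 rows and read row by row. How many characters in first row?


Zigzag "alhnolkki" into 3 rows:
Placing characters:
  'a' => row 0
  'l' => row 1
  'h' => row 2
  'n' => row 1
  'o' => row 0
  'l' => row 1
  'k' => row 2
  'k' => row 1
  'i' => row 0
Rows:
  Row 0: "aoi"
  Row 1: "lnlk"
  Row 2: "hk"
First row length: 3

3


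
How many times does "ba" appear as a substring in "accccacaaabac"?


Searching for "ba" in "accccacaaabac"
Scanning each position:
  Position 0: "ac" => no
  Position 1: "cc" => no
  Position 2: "cc" => no
  Position 3: "cc" => no
  Position 4: "ca" => no
  Position 5: "ac" => no
  Position 6: "ca" => no
  Position 7: "aa" => no
  Position 8: "aa" => no
  Position 9: "ab" => no
  Position 10: "ba" => MATCH
  Position 11: "ac" => no
Total occurrences: 1

1


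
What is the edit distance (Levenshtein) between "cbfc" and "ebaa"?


Computing edit distance: "cbfc" -> "ebaa"
DP table:
           e    b    a    a
      0    1    2    3    4
  c   1    1    2    3    4
  b   2    2    1    2    3
  f   3    3    2    2    3
  c   4    4    3    3    3
Edit distance = dp[4][4] = 3

3


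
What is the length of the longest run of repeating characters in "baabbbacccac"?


Input: "baabbbacccac"
Scanning for longest run:
  Position 1 ('a'): new char, reset run to 1
  Position 2 ('a'): continues run of 'a', length=2
  Position 3 ('b'): new char, reset run to 1
  Position 4 ('b'): continues run of 'b', length=2
  Position 5 ('b'): continues run of 'b', length=3
  Position 6 ('a'): new char, reset run to 1
  Position 7 ('c'): new char, reset run to 1
  Position 8 ('c'): continues run of 'c', length=2
  Position 9 ('c'): continues run of 'c', length=3
  Position 10 ('a'): new char, reset run to 1
  Position 11 ('c'): new char, reset run to 1
Longest run: 'b' with length 3

3


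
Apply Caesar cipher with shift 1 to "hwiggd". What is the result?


Caesar cipher: shift "hwiggd" by 1
  'h' (pos 7) + 1 = pos 8 = 'i'
  'w' (pos 22) + 1 = pos 23 = 'x'
  'i' (pos 8) + 1 = pos 9 = 'j'
  'g' (pos 6) + 1 = pos 7 = 'h'
  'g' (pos 6) + 1 = pos 7 = 'h'
  'd' (pos 3) + 1 = pos 4 = 'e'
Result: ixjhhe

ixjhhe


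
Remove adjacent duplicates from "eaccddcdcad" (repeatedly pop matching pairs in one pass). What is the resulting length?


Input: eaccddcdcad
Stack-based adjacent duplicate removal:
  Read 'e': push. Stack: e
  Read 'a': push. Stack: ea
  Read 'c': push. Stack: eac
  Read 'c': matches stack top 'c' => pop. Stack: ea
  Read 'd': push. Stack: ead
  Read 'd': matches stack top 'd' => pop. Stack: ea
  Read 'c': push. Stack: eac
  Read 'd': push. Stack: eacd
  Read 'c': push. Stack: eacdc
  Read 'a': push. Stack: eacdca
  Read 'd': push. Stack: eacdcad
Final stack: "eacdcad" (length 7)

7


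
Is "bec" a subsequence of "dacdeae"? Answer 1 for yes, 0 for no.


Check if "bec" is a subsequence of "dacdeae"
Greedy scan:
  Position 0 ('d'): no match needed
  Position 1 ('a'): no match needed
  Position 2 ('c'): no match needed
  Position 3 ('d'): no match needed
  Position 4 ('e'): no match needed
  Position 5 ('a'): no match needed
  Position 6 ('e'): no match needed
Only matched 0/3 characters => not a subsequence

0


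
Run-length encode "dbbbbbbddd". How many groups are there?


Input: dbbbbbbddd
Scanning for consecutive runs:
  Group 1: 'd' x 1 (positions 0-0)
  Group 2: 'b' x 6 (positions 1-6)
  Group 3: 'd' x 3 (positions 7-9)
Total groups: 3

3


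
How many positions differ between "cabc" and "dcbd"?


Comparing "cabc" and "dcbd" position by position:
  Position 0: 'c' vs 'd' => DIFFER
  Position 1: 'a' vs 'c' => DIFFER
  Position 2: 'b' vs 'b' => same
  Position 3: 'c' vs 'd' => DIFFER
Positions that differ: 3

3


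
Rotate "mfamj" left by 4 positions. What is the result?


Input: "mfamj", rotate left by 4
First 4 characters: "mfam"
Remaining characters: "j"
Concatenate remaining + first: "j" + "mfam" = "jmfam"

jmfam


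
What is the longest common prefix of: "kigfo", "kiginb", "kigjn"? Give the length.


Words: kigfo, kiginb, kigjn
  Position 0: all 'k' => match
  Position 1: all 'i' => match
  Position 2: all 'g' => match
  Position 3: ('f', 'i', 'j') => mismatch, stop
LCP = "kig" (length 3)

3


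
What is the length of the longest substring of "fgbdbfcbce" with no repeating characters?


Input: "fgbdbfcbce"
Sliding window (track last position of each char):
  Position 0 ('f'): window [0,0] length 1 -- new best
  Position 1 ('g'): window [0,1] length 2 -- new best
  Position 2 ('b'): window [0,2] length 3 -- new best
  Position 3 ('d'): window [0,3] length 4 -- new best
  Position 4 ('b'): repeat (last at 2), move window start to 3
  Position 4 ('b'): window [3,4] length 2
  Position 5 ('f'): window [3,5] length 3
  Position 6 ('c'): window [3,6] length 4
  Position 7 ('b'): repeat (last at 4), move window start to 5
  Position 7 ('b'): window [5,7] length 3
  Position 8 ('c'): repeat (last at 6), move window start to 7
  Position 8 ('c'): window [7,8] length 2
  Position 9 ('e'): window [7,9] length 3
Longest substring with no repeats: "fgbd" with length 4

4


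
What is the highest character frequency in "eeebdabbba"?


Input: eeebdabbba
Character counts:
  'a': 2
  'b': 4
  'd': 1
  'e': 3
Maximum frequency: 4

4


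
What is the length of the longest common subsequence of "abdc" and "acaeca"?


LCS of "abdc" and "acaeca"
DP table:
           a    c    a    e    c    a
      0    0    0    0    0    0    0
  a   0    1    1    1    1    1    1
  b   0    1    1    1    1    1    1
  d   0    1    1    1    1    1    1
  c   0    1    2    2    2    2    2
LCS length = dp[4][6] = 2

2


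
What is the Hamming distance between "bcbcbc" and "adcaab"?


Comparing "bcbcbc" and "adcaab" position by position:
  Position 0: 'b' vs 'a' => differ
  Position 1: 'c' vs 'd' => differ
  Position 2: 'b' vs 'c' => differ
  Position 3: 'c' vs 'a' => differ
  Position 4: 'b' vs 'a' => differ
  Position 5: 'c' vs 'b' => differ
Total differences (Hamming distance): 6

6


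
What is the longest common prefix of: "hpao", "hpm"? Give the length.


Words: hpao, hpm
  Position 0: all 'h' => match
  Position 1: all 'p' => match
  Position 2: ('a', 'm') => mismatch, stop
LCP = "hp" (length 2)

2


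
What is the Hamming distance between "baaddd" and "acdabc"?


Comparing "baaddd" and "acdabc" position by position:
  Position 0: 'b' vs 'a' => differ
  Position 1: 'a' vs 'c' => differ
  Position 2: 'a' vs 'd' => differ
  Position 3: 'd' vs 'a' => differ
  Position 4: 'd' vs 'b' => differ
  Position 5: 'd' vs 'c' => differ
Total differences (Hamming distance): 6

6


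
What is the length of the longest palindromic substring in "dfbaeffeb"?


Input: "dfbaeffeb"
Checking substrings for palindromes:
  [4:8] "effe" (len 4) => palindrome
  [5:7] "ff" (len 2) => palindrome
Longest palindromic substring: "effe" with length 4

4


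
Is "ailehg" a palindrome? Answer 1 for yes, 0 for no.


Input: ailehg
Reversed: ghelia
  Compare pos 0 ('a') with pos 5 ('g'): MISMATCH
  Compare pos 1 ('i') with pos 4 ('h'): MISMATCH
  Compare pos 2 ('l') with pos 3 ('e'): MISMATCH
Result: not a palindrome

0


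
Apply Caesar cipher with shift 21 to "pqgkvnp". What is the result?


Caesar cipher: shift "pqgkvnp" by 21
  'p' (pos 15) + 21 = pos 10 = 'k'
  'q' (pos 16) + 21 = pos 11 = 'l'
  'g' (pos 6) + 21 = pos 1 = 'b'
  'k' (pos 10) + 21 = pos 5 = 'f'
  'v' (pos 21) + 21 = pos 16 = 'q'
  'n' (pos 13) + 21 = pos 8 = 'i'
  'p' (pos 15) + 21 = pos 10 = 'k'
Result: klbfqik

klbfqik


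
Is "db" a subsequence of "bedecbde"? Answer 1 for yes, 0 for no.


Check if "db" is a subsequence of "bedecbde"
Greedy scan:
  Position 0 ('b'): no match needed
  Position 1 ('e'): no match needed
  Position 2 ('d'): matches sub[0] = 'd'
  Position 3 ('e'): no match needed
  Position 4 ('c'): no match needed
  Position 5 ('b'): matches sub[1] = 'b'
  Position 6 ('d'): no match needed
  Position 7 ('e'): no match needed
All 2 characters matched => is a subsequence

1


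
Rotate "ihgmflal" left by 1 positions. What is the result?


Input: "ihgmflal", rotate left by 1
First 1 characters: "i"
Remaining characters: "hgmflal"
Concatenate remaining + first: "hgmflal" + "i" = "hgmflali"

hgmflali


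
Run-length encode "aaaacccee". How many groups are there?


Input: aaaacccee
Scanning for consecutive runs:
  Group 1: 'a' x 4 (positions 0-3)
  Group 2: 'c' x 3 (positions 4-6)
  Group 3: 'e' x 2 (positions 7-8)
Total groups: 3

3


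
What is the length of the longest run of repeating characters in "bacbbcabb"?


Input: "bacbbcabb"
Scanning for longest run:
  Position 1 ('a'): new char, reset run to 1
  Position 2 ('c'): new char, reset run to 1
  Position 3 ('b'): new char, reset run to 1
  Position 4 ('b'): continues run of 'b', length=2
  Position 5 ('c'): new char, reset run to 1
  Position 6 ('a'): new char, reset run to 1
  Position 7 ('b'): new char, reset run to 1
  Position 8 ('b'): continues run of 'b', length=2
Longest run: 'b' with length 2

2


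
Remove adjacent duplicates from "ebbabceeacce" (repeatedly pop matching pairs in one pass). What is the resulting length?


Input: ebbabceeacce
Stack-based adjacent duplicate removal:
  Read 'e': push. Stack: e
  Read 'b': push. Stack: eb
  Read 'b': matches stack top 'b' => pop. Stack: e
  Read 'a': push. Stack: ea
  Read 'b': push. Stack: eab
  Read 'c': push. Stack: eabc
  Read 'e': push. Stack: eabce
  Read 'e': matches stack top 'e' => pop. Stack: eabc
  Read 'a': push. Stack: eabca
  Read 'c': push. Stack: eabcac
  Read 'c': matches stack top 'c' => pop. Stack: eabca
  Read 'e': push. Stack: eabcae
Final stack: "eabcae" (length 6)

6


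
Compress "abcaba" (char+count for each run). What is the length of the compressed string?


Input: abcaba
Runs:
  'a' x 1 => "a1"
  'b' x 1 => "b1"
  'c' x 1 => "c1"
  'a' x 1 => "a1"
  'b' x 1 => "b1"
  'a' x 1 => "a1"
Compressed: "a1b1c1a1b1a1"
Compressed length: 12

12


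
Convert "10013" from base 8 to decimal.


Input: "10013" in base 8
Positional expansion:
  Digit '1' (value 1) x 8^4 = 4096
  Digit '0' (value 0) x 8^3 = 0
  Digit '0' (value 0) x 8^2 = 0
  Digit '1' (value 1) x 8^1 = 8
  Digit '3' (value 3) x 8^0 = 3
Sum = 4107

4107


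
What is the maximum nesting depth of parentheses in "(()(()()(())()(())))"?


Input: "(()(()()(())()(())))"
Tracking depth:
  Position 0 '(': depth becomes 1
  Position 1 '(': depth becomes 2
  Position 2 ')': depth becomes 1
  Position 3 '(': depth becomes 2
  Position 4 '(': depth becomes 3
  Position 5 ')': depth becomes 2
  Position 6 '(': depth becomes 3
  Position 7 ')': depth becomes 2
  Position 8 '(': depth becomes 3
  Position 9 '(': depth becomes 4
  Position 10 ')': depth becomes 3
  Position 11 ')': depth becomes 2
  Position 12 '(': depth becomes 3
  Position 13 ')': depth becomes 2
  Position 14 '(': depth becomes 3
  Position 15 '(': depth becomes 4
  Position 16 ')': depth becomes 3
  Position 17 ')': depth becomes 2
  Position 18 ')': depth becomes 1
  Position 19 ')': depth becomes 0
Maximum depth reached: 4

4


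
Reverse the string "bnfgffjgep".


Input: bnfgffjgep
Reading characters right to left:
  Position 9: 'p'
  Position 8: 'e'
  Position 7: 'g'
  Position 6: 'j'
  Position 5: 'f'
  Position 4: 'f'
  Position 3: 'g'
  Position 2: 'f'
  Position 1: 'n'
  Position 0: 'b'
Reversed: pegjffgfnb

pegjffgfnb


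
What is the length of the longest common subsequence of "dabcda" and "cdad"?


LCS of "dabcda" and "cdad"
DP table:
           c    d    a    d
      0    0    0    0    0
  d   0    0    1    1    1
  a   0    0    1    2    2
  b   0    0    1    2    2
  c   0    1    1    2    2
  d   0    1    2    2    3
  a   0    1    2    3    3
LCS length = dp[6][4] = 3

3


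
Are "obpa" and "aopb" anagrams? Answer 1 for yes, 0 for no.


Strings: "obpa", "aopb"
Sorted first:  abop
Sorted second: abop
Sorted forms match => anagrams

1


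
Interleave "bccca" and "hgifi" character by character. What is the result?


Interleaving "bccca" and "hgifi":
  Position 0: 'b' from first, 'h' from second => "bh"
  Position 1: 'c' from first, 'g' from second => "cg"
  Position 2: 'c' from first, 'i' from second => "ci"
  Position 3: 'c' from first, 'f' from second => "cf"
  Position 4: 'a' from first, 'i' from second => "ai"
Result: bhcgcicfai

bhcgcicfai


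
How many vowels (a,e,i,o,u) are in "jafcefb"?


Input: jafcefb
Checking each character:
  'j' at position 0: consonant
  'a' at position 1: vowel (running total: 1)
  'f' at position 2: consonant
  'c' at position 3: consonant
  'e' at position 4: vowel (running total: 2)
  'f' at position 5: consonant
  'b' at position 6: consonant
Total vowels: 2

2


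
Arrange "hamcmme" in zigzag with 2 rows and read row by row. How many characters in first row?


Zigzag "hamcmme" into 2 rows:
Placing characters:
  'h' => row 0
  'a' => row 1
  'm' => row 0
  'c' => row 1
  'm' => row 0
  'm' => row 1
  'e' => row 0
Rows:
  Row 0: "hmme"
  Row 1: "acm"
First row length: 4

4


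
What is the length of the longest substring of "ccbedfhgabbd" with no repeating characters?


Input: "ccbedfhgabbd"
Sliding window (track last position of each char):
  Position 0 ('c'): window [0,0] length 1 -- new best
  Position 1 ('c'): repeat (last at 0), move window start to 1
  Position 1 ('c'): window [1,1] length 1
  Position 2 ('b'): window [1,2] length 2 -- new best
  Position 3 ('e'): window [1,3] length 3 -- new best
  Position 4 ('d'): window [1,4] length 4 -- new best
  Position 5 ('f'): window [1,5] length 5 -- new best
  Position 6 ('h'): window [1,6] length 6 -- new best
  Position 7 ('g'): window [1,7] length 7 -- new best
  Position 8 ('a'): window [1,8] length 8 -- new best
  Position 9 ('b'): repeat (last at 2), move window start to 3
  Position 9 ('b'): window [3,9] length 7
  Position 10 ('b'): repeat (last at 9), move window start to 10
  Position 10 ('b'): window [10,10] length 1
  Position 11 ('d'): window [10,11] length 2
Longest substring with no repeats: "cbedfhga" with length 8

8


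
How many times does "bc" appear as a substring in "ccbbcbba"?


Searching for "bc" in "ccbbcbba"
Scanning each position:
  Position 0: "cc" => no
  Position 1: "cb" => no
  Position 2: "bb" => no
  Position 3: "bc" => MATCH
  Position 4: "cb" => no
  Position 5: "bb" => no
  Position 6: "ba" => no
Total occurrences: 1

1


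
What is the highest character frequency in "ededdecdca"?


Input: ededdecdca
Character counts:
  'a': 1
  'c': 2
  'd': 4
  'e': 3
Maximum frequency: 4

4


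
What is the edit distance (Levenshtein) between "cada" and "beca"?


Computing edit distance: "cada" -> "beca"
DP table:
           b    e    c    a
      0    1    2    3    4
  c   1    1    2    2    3
  a   2    2    2    3    2
  d   3    3    3    3    3
  a   4    4    4    4    3
Edit distance = dp[4][4] = 3

3


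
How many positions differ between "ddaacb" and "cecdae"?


Comparing "ddaacb" and "cecdae" position by position:
  Position 0: 'd' vs 'c' => DIFFER
  Position 1: 'd' vs 'e' => DIFFER
  Position 2: 'a' vs 'c' => DIFFER
  Position 3: 'a' vs 'd' => DIFFER
  Position 4: 'c' vs 'a' => DIFFER
  Position 5: 'b' vs 'e' => DIFFER
Positions that differ: 6

6


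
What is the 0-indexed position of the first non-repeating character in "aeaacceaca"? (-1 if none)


Input: aeaacceaca
Character frequencies:
  'a': 5
  'c': 3
  'e': 2
Scanning left to right for freq == 1:
  Position 0 ('a'): freq=5, skip
  Position 1 ('e'): freq=2, skip
  Position 2 ('a'): freq=5, skip
  Position 3 ('a'): freq=5, skip
  Position 4 ('c'): freq=3, skip
  Position 5 ('c'): freq=3, skip
  Position 6 ('e'): freq=2, skip
  Position 7 ('a'): freq=5, skip
  Position 8 ('c'): freq=3, skip
  Position 9 ('a'): freq=5, skip
  No unique character found => answer = -1

-1


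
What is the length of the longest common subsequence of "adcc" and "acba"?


LCS of "adcc" and "acba"
DP table:
           a    c    b    a
      0    0    0    0    0
  a   0    1    1    1    1
  d   0    1    1    1    1
  c   0    1    2    2    2
  c   0    1    2    2    2
LCS length = dp[4][4] = 2

2


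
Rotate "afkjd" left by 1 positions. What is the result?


Input: "afkjd", rotate left by 1
First 1 characters: "a"
Remaining characters: "fkjd"
Concatenate remaining + first: "fkjd" + "a" = "fkjda"

fkjda


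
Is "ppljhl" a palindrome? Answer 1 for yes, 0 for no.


Input: ppljhl
Reversed: lhjlpp
  Compare pos 0 ('p') with pos 5 ('l'): MISMATCH
  Compare pos 1 ('p') with pos 4 ('h'): MISMATCH
  Compare pos 2 ('l') with pos 3 ('j'): MISMATCH
Result: not a palindrome

0


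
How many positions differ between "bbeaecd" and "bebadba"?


Comparing "bbeaecd" and "bebadba" position by position:
  Position 0: 'b' vs 'b' => same
  Position 1: 'b' vs 'e' => DIFFER
  Position 2: 'e' vs 'b' => DIFFER
  Position 3: 'a' vs 'a' => same
  Position 4: 'e' vs 'd' => DIFFER
  Position 5: 'c' vs 'b' => DIFFER
  Position 6: 'd' vs 'a' => DIFFER
Positions that differ: 5

5


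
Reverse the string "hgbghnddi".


Input: hgbghnddi
Reading characters right to left:
  Position 8: 'i'
  Position 7: 'd'
  Position 6: 'd'
  Position 5: 'n'
  Position 4: 'h'
  Position 3: 'g'
  Position 2: 'b'
  Position 1: 'g'
  Position 0: 'h'
Reversed: iddnhgbgh

iddnhgbgh


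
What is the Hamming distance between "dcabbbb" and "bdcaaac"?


Comparing "dcabbbb" and "bdcaaac" position by position:
  Position 0: 'd' vs 'b' => differ
  Position 1: 'c' vs 'd' => differ
  Position 2: 'a' vs 'c' => differ
  Position 3: 'b' vs 'a' => differ
  Position 4: 'b' vs 'a' => differ
  Position 5: 'b' vs 'a' => differ
  Position 6: 'b' vs 'c' => differ
Total differences (Hamming distance): 7

7


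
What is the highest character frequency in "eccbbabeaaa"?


Input: eccbbabeaaa
Character counts:
  'a': 4
  'b': 3
  'c': 2
  'e': 2
Maximum frequency: 4

4


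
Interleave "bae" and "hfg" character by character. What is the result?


Interleaving "bae" and "hfg":
  Position 0: 'b' from first, 'h' from second => "bh"
  Position 1: 'a' from first, 'f' from second => "af"
  Position 2: 'e' from first, 'g' from second => "eg"
Result: bhafeg

bhafeg


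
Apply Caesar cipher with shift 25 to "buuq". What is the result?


Caesar cipher: shift "buuq" by 25
  'b' (pos 1) + 25 = pos 0 = 'a'
  'u' (pos 20) + 25 = pos 19 = 't'
  'u' (pos 20) + 25 = pos 19 = 't'
  'q' (pos 16) + 25 = pos 15 = 'p'
Result: attp

attp


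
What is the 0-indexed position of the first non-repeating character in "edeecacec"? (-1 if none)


Input: edeecacec
Character frequencies:
  'a': 1
  'c': 3
  'd': 1
  'e': 4
Scanning left to right for freq == 1:
  Position 0 ('e'): freq=4, skip
  Position 1 ('d'): unique! => answer = 1

1


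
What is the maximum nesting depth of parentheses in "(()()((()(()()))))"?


Input: "(()()((()(()()))))"
Tracking depth:
  Position 0 '(': depth becomes 1
  Position 1 '(': depth becomes 2
  Position 2 ')': depth becomes 1
  Position 3 '(': depth becomes 2
  Position 4 ')': depth becomes 1
  Position 5 '(': depth becomes 2
  Position 6 '(': depth becomes 3
  Position 7 '(': depth becomes 4
  Position 8 ')': depth becomes 3
  Position 9 '(': depth becomes 4
  Position 10 '(': depth becomes 5
  Position 11 ')': depth becomes 4
  Position 12 '(': depth becomes 5
  Position 13 ')': depth becomes 4
  Position 14 ')': depth becomes 3
  Position 15 ')': depth becomes 2
  Position 16 ')': depth becomes 1
  Position 17 ')': depth becomes 0
Maximum depth reached: 5

5


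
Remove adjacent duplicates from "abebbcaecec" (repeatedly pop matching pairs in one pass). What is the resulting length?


Input: abebbcaecec
Stack-based adjacent duplicate removal:
  Read 'a': push. Stack: a
  Read 'b': push. Stack: ab
  Read 'e': push. Stack: abe
  Read 'b': push. Stack: abeb
  Read 'b': matches stack top 'b' => pop. Stack: abe
  Read 'c': push. Stack: abec
  Read 'a': push. Stack: abeca
  Read 'e': push. Stack: abecae
  Read 'c': push. Stack: abecaec
  Read 'e': push. Stack: abecaece
  Read 'c': push. Stack: abecaecec
Final stack: "abecaecec" (length 9)

9


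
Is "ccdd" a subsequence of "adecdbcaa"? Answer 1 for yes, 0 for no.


Check if "ccdd" is a subsequence of "adecdbcaa"
Greedy scan:
  Position 0 ('a'): no match needed
  Position 1 ('d'): no match needed
  Position 2 ('e'): no match needed
  Position 3 ('c'): matches sub[0] = 'c'
  Position 4 ('d'): no match needed
  Position 5 ('b'): no match needed
  Position 6 ('c'): matches sub[1] = 'c'
  Position 7 ('a'): no match needed
  Position 8 ('a'): no match needed
Only matched 2/4 characters => not a subsequence

0


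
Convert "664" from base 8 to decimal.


Input: "664" in base 8
Positional expansion:
  Digit '6' (value 6) x 8^2 = 384
  Digit '6' (value 6) x 8^1 = 48
  Digit '4' (value 4) x 8^0 = 4
Sum = 436

436


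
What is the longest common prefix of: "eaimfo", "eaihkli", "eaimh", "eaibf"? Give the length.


Words: eaimfo, eaihkli, eaimh, eaibf
  Position 0: all 'e' => match
  Position 1: all 'a' => match
  Position 2: all 'i' => match
  Position 3: ('m', 'h', 'm', 'b') => mismatch, stop
LCP = "eai" (length 3)

3


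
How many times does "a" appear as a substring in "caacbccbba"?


Searching for "a" in "caacbccbba"
Scanning each position:
  Position 0: "c" => no
  Position 1: "a" => MATCH
  Position 2: "a" => MATCH
  Position 3: "c" => no
  Position 4: "b" => no
  Position 5: "c" => no
  Position 6: "c" => no
  Position 7: "b" => no
  Position 8: "b" => no
  Position 9: "a" => MATCH
Total occurrences: 3

3


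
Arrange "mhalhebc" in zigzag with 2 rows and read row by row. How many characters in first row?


Zigzag "mhalhebc" into 2 rows:
Placing characters:
  'm' => row 0
  'h' => row 1
  'a' => row 0
  'l' => row 1
  'h' => row 0
  'e' => row 1
  'b' => row 0
  'c' => row 1
Rows:
  Row 0: "mahb"
  Row 1: "hlec"
First row length: 4

4


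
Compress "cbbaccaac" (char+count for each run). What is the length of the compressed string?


Input: cbbaccaac
Runs:
  'c' x 1 => "c1"
  'b' x 2 => "b2"
  'a' x 1 => "a1"
  'c' x 2 => "c2"
  'a' x 2 => "a2"
  'c' x 1 => "c1"
Compressed: "c1b2a1c2a2c1"
Compressed length: 12

12


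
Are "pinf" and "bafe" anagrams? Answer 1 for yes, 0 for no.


Strings: "pinf", "bafe"
Sorted first:  finp
Sorted second: abef
Differ at position 0: 'f' vs 'a' => not anagrams

0


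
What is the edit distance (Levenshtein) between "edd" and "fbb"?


Computing edit distance: "edd" -> "fbb"
DP table:
           f    b    b
      0    1    2    3
  e   1    1    2    3
  d   2    2    2    3
  d   3    3    3    3
Edit distance = dp[3][3] = 3

3


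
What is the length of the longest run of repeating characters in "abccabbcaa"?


Input: "abccabbcaa"
Scanning for longest run:
  Position 1 ('b'): new char, reset run to 1
  Position 2 ('c'): new char, reset run to 1
  Position 3 ('c'): continues run of 'c', length=2
  Position 4 ('a'): new char, reset run to 1
  Position 5 ('b'): new char, reset run to 1
  Position 6 ('b'): continues run of 'b', length=2
  Position 7 ('c'): new char, reset run to 1
  Position 8 ('a'): new char, reset run to 1
  Position 9 ('a'): continues run of 'a', length=2
Longest run: 'c' with length 2

2


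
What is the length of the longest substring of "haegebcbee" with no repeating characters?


Input: "haegebcbee"
Sliding window (track last position of each char):
  Position 0 ('h'): window [0,0] length 1 -- new best
  Position 1 ('a'): window [0,1] length 2 -- new best
  Position 2 ('e'): window [0,2] length 3 -- new best
  Position 3 ('g'): window [0,3] length 4 -- new best
  Position 4 ('e'): repeat (last at 2), move window start to 3
  Position 4 ('e'): window [3,4] length 2
  Position 5 ('b'): window [3,5] length 3
  Position 6 ('c'): window [3,6] length 4
  Position 7 ('b'): repeat (last at 5), move window start to 6
  Position 7 ('b'): window [6,7] length 2
  Position 8 ('e'): window [6,8] length 3
  Position 9 ('e'): repeat (last at 8), move window start to 9
  Position 9 ('e'): window [9,9] length 1
Longest substring with no repeats: "haeg" with length 4

4


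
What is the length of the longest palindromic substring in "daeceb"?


Input: "daeceb"
Checking substrings for palindromes:
  [2:5] "ece" (len 3) => palindrome
Longest palindromic substring: "ece" with length 3

3


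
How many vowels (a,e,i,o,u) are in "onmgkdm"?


Input: onmgkdm
Checking each character:
  'o' at position 0: vowel (running total: 1)
  'n' at position 1: consonant
  'm' at position 2: consonant
  'g' at position 3: consonant
  'k' at position 4: consonant
  'd' at position 5: consonant
  'm' at position 6: consonant
Total vowels: 1

1


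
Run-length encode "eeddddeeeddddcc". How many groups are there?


Input: eeddddeeeddddcc
Scanning for consecutive runs:
  Group 1: 'e' x 2 (positions 0-1)
  Group 2: 'd' x 4 (positions 2-5)
  Group 3: 'e' x 3 (positions 6-8)
  Group 4: 'd' x 4 (positions 9-12)
  Group 5: 'c' x 2 (positions 13-14)
Total groups: 5

5


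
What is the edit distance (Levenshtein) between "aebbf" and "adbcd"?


Computing edit distance: "aebbf" -> "adbcd"
DP table:
           a    d    b    c    d
      0    1    2    3    4    5
  a   1    0    1    2    3    4
  e   2    1    1    2    3    4
  b   3    2    2    1    2    3
  b   4    3    3    2    2    3
  f   5    4    4    3    3    3
Edit distance = dp[5][5] = 3

3


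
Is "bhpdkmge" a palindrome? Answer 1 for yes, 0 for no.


Input: bhpdkmge
Reversed: egmkdphb
  Compare pos 0 ('b') with pos 7 ('e'): MISMATCH
  Compare pos 1 ('h') with pos 6 ('g'): MISMATCH
  Compare pos 2 ('p') with pos 5 ('m'): MISMATCH
  Compare pos 3 ('d') with pos 4 ('k'): MISMATCH
Result: not a palindrome

0


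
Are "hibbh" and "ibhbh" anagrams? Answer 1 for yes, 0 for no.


Strings: "hibbh", "ibhbh"
Sorted first:  bbhhi
Sorted second: bbhhi
Sorted forms match => anagrams

1


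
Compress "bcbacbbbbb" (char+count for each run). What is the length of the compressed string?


Input: bcbacbbbbb
Runs:
  'b' x 1 => "b1"
  'c' x 1 => "c1"
  'b' x 1 => "b1"
  'a' x 1 => "a1"
  'c' x 1 => "c1"
  'b' x 5 => "b5"
Compressed: "b1c1b1a1c1b5"
Compressed length: 12

12


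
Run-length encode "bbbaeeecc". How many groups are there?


Input: bbbaeeecc
Scanning for consecutive runs:
  Group 1: 'b' x 3 (positions 0-2)
  Group 2: 'a' x 1 (positions 3-3)
  Group 3: 'e' x 3 (positions 4-6)
  Group 4: 'c' x 2 (positions 7-8)
Total groups: 4

4


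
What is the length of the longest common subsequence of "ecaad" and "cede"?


LCS of "ecaad" and "cede"
DP table:
           c    e    d    e
      0    0    0    0    0
  e   0    0    1    1    1
  c   0    1    1    1    1
  a   0    1    1    1    1
  a   0    1    1    1    1
  d   0    1    1    2    2
LCS length = dp[5][4] = 2

2


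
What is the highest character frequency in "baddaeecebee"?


Input: baddaeecebee
Character counts:
  'a': 2
  'b': 2
  'c': 1
  'd': 2
  'e': 5
Maximum frequency: 5

5


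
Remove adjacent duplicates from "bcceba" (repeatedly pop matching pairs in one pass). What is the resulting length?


Input: bcceba
Stack-based adjacent duplicate removal:
  Read 'b': push. Stack: b
  Read 'c': push. Stack: bc
  Read 'c': matches stack top 'c' => pop. Stack: b
  Read 'e': push. Stack: be
  Read 'b': push. Stack: beb
  Read 'a': push. Stack: beba
Final stack: "beba" (length 4)

4


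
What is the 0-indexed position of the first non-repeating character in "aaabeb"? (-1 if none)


Input: aaabeb
Character frequencies:
  'a': 3
  'b': 2
  'e': 1
Scanning left to right for freq == 1:
  Position 0 ('a'): freq=3, skip
  Position 1 ('a'): freq=3, skip
  Position 2 ('a'): freq=3, skip
  Position 3 ('b'): freq=2, skip
  Position 4 ('e'): unique! => answer = 4

4


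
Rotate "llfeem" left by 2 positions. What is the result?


Input: "llfeem", rotate left by 2
First 2 characters: "ll"
Remaining characters: "feem"
Concatenate remaining + first: "feem" + "ll" = "feemll"

feemll


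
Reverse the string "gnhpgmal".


Input: gnhpgmal
Reading characters right to left:
  Position 7: 'l'
  Position 6: 'a'
  Position 5: 'm'
  Position 4: 'g'
  Position 3: 'p'
  Position 2: 'h'
  Position 1: 'n'
  Position 0: 'g'
Reversed: lamgphng

lamgphng


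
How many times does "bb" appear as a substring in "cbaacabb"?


Searching for "bb" in "cbaacabb"
Scanning each position:
  Position 0: "cb" => no
  Position 1: "ba" => no
  Position 2: "aa" => no
  Position 3: "ac" => no
  Position 4: "ca" => no
  Position 5: "ab" => no
  Position 6: "bb" => MATCH
Total occurrences: 1

1


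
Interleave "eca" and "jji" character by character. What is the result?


Interleaving "eca" and "jji":
  Position 0: 'e' from first, 'j' from second => "ej"
  Position 1: 'c' from first, 'j' from second => "cj"
  Position 2: 'a' from first, 'i' from second => "ai"
Result: ejcjai

ejcjai


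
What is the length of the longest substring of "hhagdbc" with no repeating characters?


Input: "hhagdbc"
Sliding window (track last position of each char):
  Position 0 ('h'): window [0,0] length 1 -- new best
  Position 1 ('h'): repeat (last at 0), move window start to 1
  Position 1 ('h'): window [1,1] length 1
  Position 2 ('a'): window [1,2] length 2 -- new best
  Position 3 ('g'): window [1,3] length 3 -- new best
  Position 4 ('d'): window [1,4] length 4 -- new best
  Position 5 ('b'): window [1,5] length 5 -- new best
  Position 6 ('c'): window [1,6] length 6 -- new best
Longest substring with no repeats: "hagdbc" with length 6

6


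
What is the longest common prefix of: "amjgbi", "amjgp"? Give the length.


Words: amjgbi, amjgp
  Position 0: all 'a' => match
  Position 1: all 'm' => match
  Position 2: all 'j' => match
  Position 3: all 'g' => match
  Position 4: ('b', 'p') => mismatch, stop
LCP = "amjg" (length 4)

4


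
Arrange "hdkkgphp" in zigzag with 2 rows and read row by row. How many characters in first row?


Zigzag "hdkkgphp" into 2 rows:
Placing characters:
  'h' => row 0
  'd' => row 1
  'k' => row 0
  'k' => row 1
  'g' => row 0
  'p' => row 1
  'h' => row 0
  'p' => row 1
Rows:
  Row 0: "hkgh"
  Row 1: "dkpp"
First row length: 4

4


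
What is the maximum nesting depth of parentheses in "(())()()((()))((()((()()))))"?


Input: "(())()()((()))((()((()()))))"
Tracking depth:
  Position 0 '(': depth becomes 1
  Position 1 '(': depth becomes 2
  Position 2 ')': depth becomes 1
  Position 3 ')': depth becomes 0
  Position 4 '(': depth becomes 1
  Position 5 ')': depth becomes 0
  Position 6 '(': depth becomes 1
  Position 7 ')': depth becomes 0
  Position 8 '(': depth becomes 1
  Position 9 '(': depth becomes 2
  Position 10 '(': depth becomes 3
  Position 11 ')': depth becomes 2
  Position 12 ')': depth becomes 1
  Position 13 ')': depth becomes 0
  Position 14 '(': depth becomes 1
  Position 15 '(': depth becomes 2
  Position 16 '(': depth becomes 3
  Position 17 ')': depth becomes 2
  Position 18 '(': depth becomes 3
  Position 19 '(': depth becomes 4
  Position 20 '(': depth becomes 5
  Position 21 ')': depth becomes 4
  Position 22 '(': depth becomes 5
  Position 23 ')': depth becomes 4
  Position 24 ')': depth becomes 3
  Position 25 ')': depth becomes 2
  Position 26 ')': depth becomes 1
  Position 27 ')': depth becomes 0
Maximum depth reached: 5

5
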